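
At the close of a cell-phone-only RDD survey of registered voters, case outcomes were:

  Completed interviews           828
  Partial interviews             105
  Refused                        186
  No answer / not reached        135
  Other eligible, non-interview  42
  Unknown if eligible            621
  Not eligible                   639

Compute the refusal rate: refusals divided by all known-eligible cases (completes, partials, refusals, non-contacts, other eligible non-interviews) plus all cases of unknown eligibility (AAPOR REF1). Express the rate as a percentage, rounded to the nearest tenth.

9.7%

Top: 186
Denominator: 828 + 105 + 186 + 135 + 42 + 621 = 1917
REF1 = 186 / 1917 = 0.0970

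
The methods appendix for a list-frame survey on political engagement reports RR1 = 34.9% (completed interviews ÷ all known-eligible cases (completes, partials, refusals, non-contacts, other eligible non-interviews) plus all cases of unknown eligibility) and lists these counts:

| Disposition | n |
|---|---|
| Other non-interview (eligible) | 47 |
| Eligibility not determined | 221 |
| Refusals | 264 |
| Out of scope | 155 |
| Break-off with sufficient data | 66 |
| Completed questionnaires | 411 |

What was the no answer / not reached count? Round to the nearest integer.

169

RR1 = 411 / D = 0.349
D = 411 / 0.349 = 1177.7
Remaining denominator categories sum to 1009
no answer / not reached = 1177.7 − 1009 ≈ 169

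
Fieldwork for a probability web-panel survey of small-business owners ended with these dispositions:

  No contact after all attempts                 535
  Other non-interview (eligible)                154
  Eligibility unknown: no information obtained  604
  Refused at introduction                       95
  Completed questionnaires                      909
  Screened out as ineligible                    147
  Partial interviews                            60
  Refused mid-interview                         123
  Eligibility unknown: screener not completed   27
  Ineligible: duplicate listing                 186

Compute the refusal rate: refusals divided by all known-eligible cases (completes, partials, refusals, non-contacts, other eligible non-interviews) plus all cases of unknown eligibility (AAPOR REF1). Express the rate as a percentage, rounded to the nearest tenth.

Refusal or break-off = 95 + 123 = 218
Unknown if eligible = 27 + 604 = 631
Out of scope = 147 + 186 = 333
Num: 218
Denominator: 909 + 60 + 218 + 535 + 154 + 631 = 2507
REF1 = 218 / 2507 = 0.0870

8.7%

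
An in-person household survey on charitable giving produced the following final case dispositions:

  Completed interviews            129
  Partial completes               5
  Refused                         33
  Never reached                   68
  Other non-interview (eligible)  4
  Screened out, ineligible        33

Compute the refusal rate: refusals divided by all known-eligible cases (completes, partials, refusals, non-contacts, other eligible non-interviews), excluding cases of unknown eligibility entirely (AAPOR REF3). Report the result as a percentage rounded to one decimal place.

13.8%

Top = 33
Denominator = 129 + 5 + 33 + 68 + 4 = 239
REF3 = 33 / 239 = 0.1381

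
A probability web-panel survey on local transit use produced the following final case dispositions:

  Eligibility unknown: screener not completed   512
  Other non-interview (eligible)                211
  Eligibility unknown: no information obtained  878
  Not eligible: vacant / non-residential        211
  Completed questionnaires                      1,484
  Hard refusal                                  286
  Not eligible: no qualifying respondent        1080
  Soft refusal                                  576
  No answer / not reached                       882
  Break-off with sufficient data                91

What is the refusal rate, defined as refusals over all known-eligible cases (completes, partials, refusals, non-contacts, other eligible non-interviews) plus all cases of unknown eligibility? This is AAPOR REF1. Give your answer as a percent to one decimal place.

Declined to participate = 286 + 576 = 862
Unknown eligibility = 512 + 878 = 1390
Screened out, ineligible = 1080 + 211 = 1291
Top → 862
Denom → 1484 + 91 + 862 + 882 + 211 + 1390 = 4920
REF1 = 862 / 4920 = 0.1752

17.5%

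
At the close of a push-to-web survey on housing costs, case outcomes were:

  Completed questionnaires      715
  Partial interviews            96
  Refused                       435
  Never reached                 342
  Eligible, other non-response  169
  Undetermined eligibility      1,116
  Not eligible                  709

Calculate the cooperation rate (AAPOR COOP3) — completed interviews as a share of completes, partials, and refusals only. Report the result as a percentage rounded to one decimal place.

57.4%

Numerator = 715
Base = 715 + 96 + 435 = 1246
COOP3 = 715 / 1246 = 0.5738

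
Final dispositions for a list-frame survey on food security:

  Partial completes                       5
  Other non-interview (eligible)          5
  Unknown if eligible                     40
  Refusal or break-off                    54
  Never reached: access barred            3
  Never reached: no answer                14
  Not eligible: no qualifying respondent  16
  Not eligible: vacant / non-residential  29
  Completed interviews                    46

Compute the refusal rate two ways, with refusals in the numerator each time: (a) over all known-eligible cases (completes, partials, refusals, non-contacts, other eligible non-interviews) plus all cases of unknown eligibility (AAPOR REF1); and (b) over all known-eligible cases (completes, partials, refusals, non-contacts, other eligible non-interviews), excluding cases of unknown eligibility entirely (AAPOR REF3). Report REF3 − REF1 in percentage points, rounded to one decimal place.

10.2

Never reached = 14 + 3 = 17
Screened out, ineligible = 16 + 29 = 45
Top: 54
Base: 46 + 5 + 54 + 17 + 5 + 40 = 167
REF1 = 54 / 167 = 0.3234
Base: 46 + 5 + 54 + 17 + 5 = 127
REF3 = 54 / 127 = 0.4252
Difference = 42.52 − 32.34 = 10.18 percentage points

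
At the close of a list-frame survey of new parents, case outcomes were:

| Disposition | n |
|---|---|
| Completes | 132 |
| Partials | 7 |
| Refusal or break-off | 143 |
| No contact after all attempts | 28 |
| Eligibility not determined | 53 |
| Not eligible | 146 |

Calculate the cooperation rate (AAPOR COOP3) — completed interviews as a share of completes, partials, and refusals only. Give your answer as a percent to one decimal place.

Num → 132
Base → 132 + 7 + 143 = 282
COOP3 = 132 / 282 = 0.4681

46.8%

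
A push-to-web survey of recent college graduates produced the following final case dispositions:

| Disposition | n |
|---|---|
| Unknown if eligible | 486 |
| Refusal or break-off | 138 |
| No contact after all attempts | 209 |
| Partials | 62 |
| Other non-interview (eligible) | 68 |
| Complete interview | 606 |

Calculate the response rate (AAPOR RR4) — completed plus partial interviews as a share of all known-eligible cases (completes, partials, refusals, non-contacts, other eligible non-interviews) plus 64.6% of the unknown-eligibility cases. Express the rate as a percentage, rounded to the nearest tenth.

Top → 606 + 62 = 668
Known eligible → 606 + 62 + 138 + 209 + 68 = 1083
Eligible share of unknowns → 0.6460 × 486 = 313.96
Base → 1083 + 313.96 = 1396.96
RR4 = 668 / 1396.96 = 0.4782

47.8%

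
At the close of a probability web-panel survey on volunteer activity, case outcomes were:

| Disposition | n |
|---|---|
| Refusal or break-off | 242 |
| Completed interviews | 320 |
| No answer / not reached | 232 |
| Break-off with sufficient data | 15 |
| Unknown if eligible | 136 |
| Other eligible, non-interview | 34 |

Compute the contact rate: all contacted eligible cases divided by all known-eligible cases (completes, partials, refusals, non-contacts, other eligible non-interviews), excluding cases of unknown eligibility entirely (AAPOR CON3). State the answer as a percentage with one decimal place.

Numerator: 320 + 15 + 242 + 34 = 611
Base: 320 + 15 + 242 + 232 + 34 = 843
CON3 = 611 / 843 = 0.7248

72.5%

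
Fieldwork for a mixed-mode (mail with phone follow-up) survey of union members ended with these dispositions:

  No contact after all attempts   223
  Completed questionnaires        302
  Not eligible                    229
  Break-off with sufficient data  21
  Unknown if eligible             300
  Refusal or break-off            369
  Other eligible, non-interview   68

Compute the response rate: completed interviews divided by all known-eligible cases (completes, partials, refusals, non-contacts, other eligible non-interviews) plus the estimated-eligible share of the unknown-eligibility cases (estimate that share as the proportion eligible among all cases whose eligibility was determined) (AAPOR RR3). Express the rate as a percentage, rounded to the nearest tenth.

Top: 302
Determined eligible: 302 + 21 + 369 + 223 + 68 = 983
e = 983 / (983 + 229) = 983 / 1212 = 0.8111
e × U: 0.8111 × 300 = 243.33
Base: 983 + 243.33 = 1226.33
RR3 = 302 / 1226.33 = 0.2463

24.6%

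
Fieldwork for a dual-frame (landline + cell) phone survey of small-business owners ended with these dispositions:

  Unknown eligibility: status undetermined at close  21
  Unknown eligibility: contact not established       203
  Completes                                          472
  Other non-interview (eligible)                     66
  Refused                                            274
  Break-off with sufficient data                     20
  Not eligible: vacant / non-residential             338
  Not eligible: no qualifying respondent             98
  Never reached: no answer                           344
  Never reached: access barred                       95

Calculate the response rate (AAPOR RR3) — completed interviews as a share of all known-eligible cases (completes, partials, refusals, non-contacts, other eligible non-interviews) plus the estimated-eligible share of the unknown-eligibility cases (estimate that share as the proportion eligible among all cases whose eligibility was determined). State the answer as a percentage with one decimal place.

32.8%

No contact after all attempts = 344 + 95 = 439
Eligibility not determined = 203 + 21 = 224
Ineligible = 98 + 338 = 436
Top → 472
Known eligible → 472 + 20 + 274 + 439 + 66 = 1271
e = 1271 / (1271 + 436) = 1271 / 1707 = 0.7446
e × U → 0.7446 × 224 = 166.79
Denominator → 1271 + 166.79 = 1437.79
RR3 = 472 / 1437.79 = 0.3283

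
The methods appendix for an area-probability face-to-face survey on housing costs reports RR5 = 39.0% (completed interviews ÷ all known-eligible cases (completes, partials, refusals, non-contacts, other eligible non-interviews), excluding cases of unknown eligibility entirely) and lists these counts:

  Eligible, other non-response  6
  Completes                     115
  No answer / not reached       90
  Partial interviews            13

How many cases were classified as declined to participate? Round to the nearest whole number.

71

RR5 = 115 / D = 0.390
D = 115 / 0.390 = 294.9
Remaining denominator categories sum to 224
declined to participate = 294.9 − 224 ≈ 71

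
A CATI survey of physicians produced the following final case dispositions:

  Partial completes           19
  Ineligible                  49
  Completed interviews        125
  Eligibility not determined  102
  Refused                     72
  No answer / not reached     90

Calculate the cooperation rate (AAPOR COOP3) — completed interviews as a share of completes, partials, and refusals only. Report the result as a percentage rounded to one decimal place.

57.9%

Top: 125
Denominator: 125 + 19 + 72 = 216
COOP3 = 125 / 216 = 0.5787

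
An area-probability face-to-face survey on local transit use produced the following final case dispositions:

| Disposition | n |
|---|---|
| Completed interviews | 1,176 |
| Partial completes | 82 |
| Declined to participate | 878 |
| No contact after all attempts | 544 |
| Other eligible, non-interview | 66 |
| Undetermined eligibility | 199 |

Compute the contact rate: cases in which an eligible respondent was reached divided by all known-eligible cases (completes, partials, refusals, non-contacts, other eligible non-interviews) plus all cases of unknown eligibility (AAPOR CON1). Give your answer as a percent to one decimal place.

74.8%

Numerator: 1176 + 82 + 878 + 66 = 2202
Denominator: 1176 + 82 + 878 + 544 + 66 + 199 = 2945
CON1 = 2202 / 2945 = 0.7477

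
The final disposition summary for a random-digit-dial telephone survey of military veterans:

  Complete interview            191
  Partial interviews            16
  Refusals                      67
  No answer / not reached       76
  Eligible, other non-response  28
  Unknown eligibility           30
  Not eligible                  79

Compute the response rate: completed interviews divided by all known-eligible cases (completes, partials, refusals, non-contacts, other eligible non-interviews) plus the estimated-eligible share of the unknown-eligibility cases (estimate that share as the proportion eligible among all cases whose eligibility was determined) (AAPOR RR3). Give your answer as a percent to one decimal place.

47.4%

Numerator → 191
Eligible (known) → 191 + 16 + 67 + 76 + 28 = 378
e = 378 / (378 + 79) = 378 / 457 = 0.8271
Estimated eligible among unknowns → 0.8271 × 30 = 24.81
Denom → 378 + 24.81 = 402.81
RR3 = 191 / 402.81 = 0.4742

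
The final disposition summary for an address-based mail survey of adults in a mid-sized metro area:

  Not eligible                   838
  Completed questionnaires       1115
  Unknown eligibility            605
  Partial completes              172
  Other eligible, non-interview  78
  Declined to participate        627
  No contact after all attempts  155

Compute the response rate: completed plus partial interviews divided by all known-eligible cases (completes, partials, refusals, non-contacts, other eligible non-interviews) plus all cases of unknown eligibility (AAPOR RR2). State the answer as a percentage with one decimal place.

Num: 1115 + 172 = 1287
Denominator: 1115 + 172 + 627 + 155 + 78 + 605 = 2752
RR2 = 1287 / 2752 = 0.4677

46.8%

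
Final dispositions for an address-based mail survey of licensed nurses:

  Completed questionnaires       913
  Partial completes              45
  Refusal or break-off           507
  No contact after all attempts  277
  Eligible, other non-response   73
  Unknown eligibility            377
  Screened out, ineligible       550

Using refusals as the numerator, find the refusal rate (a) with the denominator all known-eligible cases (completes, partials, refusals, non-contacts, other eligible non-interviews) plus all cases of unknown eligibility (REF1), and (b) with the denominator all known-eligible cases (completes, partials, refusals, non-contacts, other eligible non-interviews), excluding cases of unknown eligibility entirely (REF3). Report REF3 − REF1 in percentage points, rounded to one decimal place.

4.8

Num → 507
Base → 913 + 45 + 507 + 277 + 73 + 377 = 2192
REF1 = 507 / 2192 = 0.2313
Base → 913 + 45 + 507 + 277 + 73 = 1815
REF3 = 507 / 1815 = 0.2793
Difference = 27.93 − 23.13 = 4.80 percentage points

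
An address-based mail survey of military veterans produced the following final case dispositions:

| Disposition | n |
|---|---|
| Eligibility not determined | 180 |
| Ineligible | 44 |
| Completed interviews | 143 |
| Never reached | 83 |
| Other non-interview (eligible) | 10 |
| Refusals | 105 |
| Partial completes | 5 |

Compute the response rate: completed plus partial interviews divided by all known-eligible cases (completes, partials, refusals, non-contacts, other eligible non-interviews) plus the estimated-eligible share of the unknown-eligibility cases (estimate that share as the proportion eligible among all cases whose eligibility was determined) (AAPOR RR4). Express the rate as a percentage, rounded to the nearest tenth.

Top → 143 + 5 = 148
Determined eligible → 143 + 5 + 105 + 83 + 10 = 346
e = 346 / (346 + 44) = 346 / 390 = 0.8872
Estimated eligible among unknowns → 0.8872 × 180 = 159.70
Denom → 346 + 159.70 = 505.70
RR4 = 148 / 505.70 = 0.2927

29.3%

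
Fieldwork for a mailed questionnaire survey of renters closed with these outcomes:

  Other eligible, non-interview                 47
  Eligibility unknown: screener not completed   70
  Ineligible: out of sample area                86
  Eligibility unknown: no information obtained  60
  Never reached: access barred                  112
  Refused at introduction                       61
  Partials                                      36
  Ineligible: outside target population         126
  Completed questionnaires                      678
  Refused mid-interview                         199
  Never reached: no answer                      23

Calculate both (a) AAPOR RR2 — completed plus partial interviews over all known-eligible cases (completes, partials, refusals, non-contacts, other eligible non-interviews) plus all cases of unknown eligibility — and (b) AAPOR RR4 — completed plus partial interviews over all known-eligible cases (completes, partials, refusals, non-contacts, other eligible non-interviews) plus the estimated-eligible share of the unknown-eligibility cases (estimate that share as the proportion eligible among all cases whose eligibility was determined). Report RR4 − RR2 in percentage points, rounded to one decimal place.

0.9

Refusal or break-off = 61 + 199 = 260
Never reached = 23 + 112 = 135
Unknown eligibility = 70 + 60 = 130
Out of scope = 126 + 86 = 212
Numerator = 678 + 36 = 714
Base = 678 + 36 + 260 + 135 + 47 + 130 = 1286
RR2 = 714 / 1286 = 0.5552
Known eligible = 678 + 36 + 260 + 135 + 47 = 1156
e = 1156 / (1156 + 212) = 1156 / 1368 = 0.8450
Eligible share of unknowns = 0.8450 × 130 = 109.85
Base = 1156 + 109.85 = 1265.85
RR4 = 714 / 1265.85 = 0.5640
Difference = 56.40 − 55.52 = 0.88 percentage points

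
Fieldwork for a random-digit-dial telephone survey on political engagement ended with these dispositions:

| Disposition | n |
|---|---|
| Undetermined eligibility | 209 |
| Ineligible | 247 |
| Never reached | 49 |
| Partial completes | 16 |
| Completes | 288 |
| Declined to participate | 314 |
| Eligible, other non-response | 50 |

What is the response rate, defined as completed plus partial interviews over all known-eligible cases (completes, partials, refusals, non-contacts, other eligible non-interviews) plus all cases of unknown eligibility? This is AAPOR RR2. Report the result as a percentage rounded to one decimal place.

32.8%

Top: 288 + 16 = 304
Base: 288 + 16 + 314 + 49 + 50 + 209 = 926
RR2 = 304 / 926 = 0.3283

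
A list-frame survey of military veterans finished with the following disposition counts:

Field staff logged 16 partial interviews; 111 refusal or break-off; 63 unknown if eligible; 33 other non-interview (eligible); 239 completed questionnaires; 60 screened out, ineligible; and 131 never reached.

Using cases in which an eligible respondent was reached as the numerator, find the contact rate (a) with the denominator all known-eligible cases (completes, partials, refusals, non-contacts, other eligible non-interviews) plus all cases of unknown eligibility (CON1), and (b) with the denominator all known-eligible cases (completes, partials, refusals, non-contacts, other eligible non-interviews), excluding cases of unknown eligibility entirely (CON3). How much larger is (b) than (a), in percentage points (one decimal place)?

8.0

Numerator → 239 + 16 + 111 + 33 = 399
Denom → 239 + 16 + 111 + 131 + 33 + 63 = 593
CON1 = 399 / 593 = 0.6728
Denom → 239 + 16 + 111 + 131 + 33 = 530
CON3 = 399 / 530 = 0.7528
Difference = 75.28 − 67.28 = 8.00 percentage points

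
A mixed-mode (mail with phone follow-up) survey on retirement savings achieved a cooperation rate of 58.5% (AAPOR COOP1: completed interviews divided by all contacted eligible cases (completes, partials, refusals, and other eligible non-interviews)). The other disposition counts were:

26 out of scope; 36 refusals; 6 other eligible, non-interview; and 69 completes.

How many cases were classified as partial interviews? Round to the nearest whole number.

COOP1 = 69 / D = 0.585
D = 69 / 0.585 = 117.9
Remaining denominator categories sum to 111
partial interviews = 117.9 − 111 ≈ 7

7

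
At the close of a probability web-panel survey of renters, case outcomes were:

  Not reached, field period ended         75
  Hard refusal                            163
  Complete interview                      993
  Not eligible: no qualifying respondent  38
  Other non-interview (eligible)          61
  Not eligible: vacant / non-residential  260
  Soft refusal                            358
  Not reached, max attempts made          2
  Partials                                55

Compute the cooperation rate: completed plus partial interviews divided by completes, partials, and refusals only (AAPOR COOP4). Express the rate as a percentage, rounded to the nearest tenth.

66.8%

Declined to participate = 163 + 358 = 521
No answer / not reached = 75 + 2 = 77
Screened out, ineligible = 38 + 260 = 298
Num: 993 + 55 = 1048
Base: 993 + 55 + 521 = 1569
COOP4 = 1048 / 1569 = 0.6679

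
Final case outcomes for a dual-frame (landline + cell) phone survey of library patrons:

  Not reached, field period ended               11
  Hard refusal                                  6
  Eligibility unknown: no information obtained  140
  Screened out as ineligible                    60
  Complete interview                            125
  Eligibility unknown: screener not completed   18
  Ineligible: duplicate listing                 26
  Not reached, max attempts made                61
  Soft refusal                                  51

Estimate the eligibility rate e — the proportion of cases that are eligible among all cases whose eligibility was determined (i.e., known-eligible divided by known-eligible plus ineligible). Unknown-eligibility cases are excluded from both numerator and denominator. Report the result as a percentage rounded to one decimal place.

Refusals = 6 + 51 = 57
No answer / not reached = 11 + 61 = 72
Eligibility not determined = 18 + 140 = 158
Screened out, ineligible = 60 + 26 = 86
Known eligible = 125 + 57 + 72 = 254
e = 254 / (254 + 86) = 254 / 340 = 0.7471

74.7%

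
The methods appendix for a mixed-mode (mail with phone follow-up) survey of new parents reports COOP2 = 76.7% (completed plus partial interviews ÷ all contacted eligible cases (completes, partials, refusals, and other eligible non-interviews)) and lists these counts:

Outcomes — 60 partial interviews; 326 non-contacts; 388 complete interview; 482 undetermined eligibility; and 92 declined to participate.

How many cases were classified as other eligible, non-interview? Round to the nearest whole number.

44

Numerator: 388 + 60 = 448
COOP2 = 448 / D = 0.767
D = 448 / 0.767 = 584.1
Rest of base = 540
other eligible, non-interview = 584.1 − 540 ≈ 44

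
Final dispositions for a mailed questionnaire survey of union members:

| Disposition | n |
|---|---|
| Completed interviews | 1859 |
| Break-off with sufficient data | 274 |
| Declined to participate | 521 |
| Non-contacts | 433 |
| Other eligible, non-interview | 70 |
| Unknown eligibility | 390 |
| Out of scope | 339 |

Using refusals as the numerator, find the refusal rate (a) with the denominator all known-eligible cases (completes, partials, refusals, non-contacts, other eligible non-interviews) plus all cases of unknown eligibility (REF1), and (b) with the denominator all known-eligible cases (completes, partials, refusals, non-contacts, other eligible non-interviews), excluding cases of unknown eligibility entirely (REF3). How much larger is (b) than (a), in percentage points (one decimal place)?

Numerator: 521
Base: 1859 + 274 + 521 + 433 + 70 + 390 = 3547
REF1 = 521 / 3547 = 0.1469
Base: 1859 + 274 + 521 + 433 + 70 = 3157
REF3 = 521 / 3157 = 0.1650
Difference = 16.50 − 14.69 = 1.81 percentage points

1.8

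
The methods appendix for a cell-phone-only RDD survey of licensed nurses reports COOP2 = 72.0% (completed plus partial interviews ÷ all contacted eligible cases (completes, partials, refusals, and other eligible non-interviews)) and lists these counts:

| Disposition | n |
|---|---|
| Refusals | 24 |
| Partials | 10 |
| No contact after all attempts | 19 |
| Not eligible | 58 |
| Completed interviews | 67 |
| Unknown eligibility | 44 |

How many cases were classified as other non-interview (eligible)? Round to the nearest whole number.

6

Num = 67 + 10 = 77
COOP2 = 77 / D = 0.720
D = 77 / 0.720 = 106.9
Other denominator terms total 101
other non-interview (eligible) = 106.9 − 101 ≈ 6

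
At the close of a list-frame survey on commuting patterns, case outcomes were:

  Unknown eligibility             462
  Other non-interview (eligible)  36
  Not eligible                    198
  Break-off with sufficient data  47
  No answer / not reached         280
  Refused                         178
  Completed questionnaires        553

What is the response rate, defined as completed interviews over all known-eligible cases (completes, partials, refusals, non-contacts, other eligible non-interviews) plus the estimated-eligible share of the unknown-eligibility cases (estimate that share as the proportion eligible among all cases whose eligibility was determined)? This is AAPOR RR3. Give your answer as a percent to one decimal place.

37.2%

Numerator = 553
Determined eligible = 553 + 47 + 178 + 280 + 36 = 1094
e = 1094 / (1094 + 198) = 1094 / 1292 = 0.8467
e × U = 0.8467 × 462 = 391.18
Base = 1094 + 391.18 = 1485.18
RR3 = 553 / 1485.18 = 0.3723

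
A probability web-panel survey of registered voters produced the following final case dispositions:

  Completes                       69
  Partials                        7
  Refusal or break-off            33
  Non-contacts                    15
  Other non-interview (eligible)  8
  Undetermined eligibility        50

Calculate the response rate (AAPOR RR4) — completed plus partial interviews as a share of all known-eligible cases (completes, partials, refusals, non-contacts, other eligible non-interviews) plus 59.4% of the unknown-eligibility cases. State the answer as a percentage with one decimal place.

Num = 69 + 7 = 76
Known eligible = 69 + 7 + 33 + 15 + 8 = 132
e × U = 0.5940 × 50 = 29.70
Denominator = 132 + 29.70 = 161.70
RR4 = 76 / 161.70 = 0.4700

47.0%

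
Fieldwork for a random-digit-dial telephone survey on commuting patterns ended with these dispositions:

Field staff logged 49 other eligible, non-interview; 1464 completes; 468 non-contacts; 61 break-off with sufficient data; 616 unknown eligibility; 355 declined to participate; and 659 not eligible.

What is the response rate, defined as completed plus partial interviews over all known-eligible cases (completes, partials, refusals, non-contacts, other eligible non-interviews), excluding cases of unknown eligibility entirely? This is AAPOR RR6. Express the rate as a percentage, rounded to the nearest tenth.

63.6%

Numerator = 1464 + 61 = 1525
Denominator = 1464 + 61 + 355 + 468 + 49 = 2397
RR6 = 1525 / 2397 = 0.6362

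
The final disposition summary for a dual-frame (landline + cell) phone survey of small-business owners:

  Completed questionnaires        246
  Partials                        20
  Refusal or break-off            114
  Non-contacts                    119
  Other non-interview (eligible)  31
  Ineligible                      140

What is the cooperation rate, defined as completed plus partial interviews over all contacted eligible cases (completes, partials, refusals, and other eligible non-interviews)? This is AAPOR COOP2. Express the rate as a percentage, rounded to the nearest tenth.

64.7%

Num: 246 + 20 = 266
Denominator: 246 + 20 + 114 + 31 = 411
COOP2 = 266 / 411 = 0.6472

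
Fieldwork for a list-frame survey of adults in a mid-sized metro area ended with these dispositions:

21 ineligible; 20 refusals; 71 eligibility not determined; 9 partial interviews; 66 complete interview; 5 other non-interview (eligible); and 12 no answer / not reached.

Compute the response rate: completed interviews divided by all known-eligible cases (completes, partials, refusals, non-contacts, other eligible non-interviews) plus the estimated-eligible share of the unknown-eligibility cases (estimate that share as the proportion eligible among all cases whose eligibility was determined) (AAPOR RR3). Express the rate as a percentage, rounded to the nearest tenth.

Top = 66
Known eligible = 66 + 9 + 20 + 12 + 5 = 112
e = 112 / (112 + 21) = 112 / 133 = 0.8421
Estimated eligible among unknowns = 0.8421 × 71 = 59.79
Denom = 112 + 59.79 = 171.79
RR3 = 66 / 171.79 = 0.3842

38.4%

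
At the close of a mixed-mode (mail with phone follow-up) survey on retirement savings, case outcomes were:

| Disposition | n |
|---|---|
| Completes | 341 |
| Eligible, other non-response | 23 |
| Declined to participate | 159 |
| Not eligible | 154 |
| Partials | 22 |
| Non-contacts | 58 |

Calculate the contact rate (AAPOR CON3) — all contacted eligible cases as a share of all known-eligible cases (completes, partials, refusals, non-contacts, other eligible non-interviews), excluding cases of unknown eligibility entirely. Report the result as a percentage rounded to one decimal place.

Num → 341 + 22 + 159 + 23 = 545
Denominator → 341 + 22 + 159 + 58 + 23 = 603
CON3 = 545 / 603 = 0.9038

90.4%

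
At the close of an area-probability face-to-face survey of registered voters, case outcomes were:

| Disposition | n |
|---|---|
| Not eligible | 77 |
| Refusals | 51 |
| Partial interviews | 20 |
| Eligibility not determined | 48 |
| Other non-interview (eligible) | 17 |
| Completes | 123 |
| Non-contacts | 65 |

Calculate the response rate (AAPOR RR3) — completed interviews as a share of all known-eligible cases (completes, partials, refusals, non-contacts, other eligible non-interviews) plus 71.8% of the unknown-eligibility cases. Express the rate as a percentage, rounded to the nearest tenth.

39.6%

Num = 123
Determined eligible = 123 + 20 + 51 + 65 + 17 = 276
e × U = 0.7180 × 48 = 34.46
Base = 276 + 34.46 = 310.46
RR3 = 123 / 310.46 = 0.3962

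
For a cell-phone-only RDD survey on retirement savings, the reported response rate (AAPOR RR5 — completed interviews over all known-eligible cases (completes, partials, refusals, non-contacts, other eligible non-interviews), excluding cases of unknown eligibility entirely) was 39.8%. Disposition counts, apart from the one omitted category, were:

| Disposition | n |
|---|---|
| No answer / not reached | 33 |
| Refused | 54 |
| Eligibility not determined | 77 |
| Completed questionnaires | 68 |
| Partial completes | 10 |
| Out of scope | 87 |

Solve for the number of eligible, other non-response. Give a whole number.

6

RR5 = 68 / D = 0.398
D = 68 / 0.398 = 170.9
Remaining denominator categories sum to 165
eligible, other non-response = 170.9 − 165 ≈ 6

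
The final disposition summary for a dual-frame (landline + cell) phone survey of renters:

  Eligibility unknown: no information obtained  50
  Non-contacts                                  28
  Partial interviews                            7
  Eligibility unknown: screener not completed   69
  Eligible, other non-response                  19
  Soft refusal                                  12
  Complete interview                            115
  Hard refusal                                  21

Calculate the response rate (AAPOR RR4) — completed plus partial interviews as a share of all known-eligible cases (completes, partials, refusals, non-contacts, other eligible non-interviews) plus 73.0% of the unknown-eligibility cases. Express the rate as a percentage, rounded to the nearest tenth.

Refused = 21 + 12 = 33
Undetermined eligibility = 69 + 50 = 119
Top → 115 + 7 = 122
Determined eligible → 115 + 7 + 33 + 28 + 19 = 202
e × U → 0.7300 × 119 = 86.87
Denominator → 202 + 86.87 = 288.87
RR4 = 122 / 288.87 = 0.4223

42.2%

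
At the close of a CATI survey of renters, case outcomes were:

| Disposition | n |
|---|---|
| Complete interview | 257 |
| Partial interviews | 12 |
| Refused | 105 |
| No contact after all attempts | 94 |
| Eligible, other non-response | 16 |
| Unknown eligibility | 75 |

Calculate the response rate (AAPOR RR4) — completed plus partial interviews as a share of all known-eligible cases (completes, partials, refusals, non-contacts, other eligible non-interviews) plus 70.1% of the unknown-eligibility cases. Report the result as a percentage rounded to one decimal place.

Num → 257 + 12 = 269
Eligible (known) → 257 + 12 + 105 + 94 + 16 = 484
Estimated eligible among unknowns → 0.7010 × 75 = 52.57
Denom → 484 + 52.57 = 536.57
RR4 = 269 / 536.57 = 0.5013

50.1%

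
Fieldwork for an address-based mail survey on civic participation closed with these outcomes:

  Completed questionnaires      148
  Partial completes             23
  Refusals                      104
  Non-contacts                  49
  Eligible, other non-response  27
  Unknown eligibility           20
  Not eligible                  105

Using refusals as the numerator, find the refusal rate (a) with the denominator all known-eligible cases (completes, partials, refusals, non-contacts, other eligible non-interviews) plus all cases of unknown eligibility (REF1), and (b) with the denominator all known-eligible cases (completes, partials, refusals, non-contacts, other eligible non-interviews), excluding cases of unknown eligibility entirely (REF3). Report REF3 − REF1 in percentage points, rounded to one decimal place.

1.6

Num = 104
Denominator = 148 + 23 + 104 + 49 + 27 + 20 = 371
REF1 = 104 / 371 = 0.2803
Denominator = 148 + 23 + 104 + 49 + 27 = 351
REF3 = 104 / 351 = 0.2963
Difference = 29.63 − 28.03 = 1.60 percentage points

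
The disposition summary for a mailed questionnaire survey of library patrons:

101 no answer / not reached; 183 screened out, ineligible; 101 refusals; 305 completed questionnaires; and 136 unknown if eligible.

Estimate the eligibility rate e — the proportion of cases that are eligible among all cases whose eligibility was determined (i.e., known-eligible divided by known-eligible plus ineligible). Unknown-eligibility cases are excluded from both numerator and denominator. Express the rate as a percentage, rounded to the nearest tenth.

73.5%

Eligible (known): 305 + 101 + 101 = 507
e = 507 / (507 + 183) = 507 / 690 = 0.7348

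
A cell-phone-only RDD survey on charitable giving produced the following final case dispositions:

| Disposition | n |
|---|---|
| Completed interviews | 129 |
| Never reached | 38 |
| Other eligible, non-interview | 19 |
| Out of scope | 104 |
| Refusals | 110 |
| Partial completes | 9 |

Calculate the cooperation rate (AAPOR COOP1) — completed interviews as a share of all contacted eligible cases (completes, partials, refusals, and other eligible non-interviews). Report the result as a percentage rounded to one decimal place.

48.3%

Top: 129
Base: 129 + 9 + 110 + 19 = 267
COOP1 = 129 / 267 = 0.4831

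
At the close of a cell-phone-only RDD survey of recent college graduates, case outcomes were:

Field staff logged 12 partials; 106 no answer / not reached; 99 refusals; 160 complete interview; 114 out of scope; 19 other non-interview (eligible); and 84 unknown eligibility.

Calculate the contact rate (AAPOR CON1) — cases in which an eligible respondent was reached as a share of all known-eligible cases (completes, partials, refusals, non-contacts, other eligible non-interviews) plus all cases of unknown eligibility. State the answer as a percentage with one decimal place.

Numerator → 160 + 12 + 99 + 19 = 290
Denominator → 160 + 12 + 99 + 106 + 19 + 84 = 480
CON1 = 290 / 480 = 0.6042

60.4%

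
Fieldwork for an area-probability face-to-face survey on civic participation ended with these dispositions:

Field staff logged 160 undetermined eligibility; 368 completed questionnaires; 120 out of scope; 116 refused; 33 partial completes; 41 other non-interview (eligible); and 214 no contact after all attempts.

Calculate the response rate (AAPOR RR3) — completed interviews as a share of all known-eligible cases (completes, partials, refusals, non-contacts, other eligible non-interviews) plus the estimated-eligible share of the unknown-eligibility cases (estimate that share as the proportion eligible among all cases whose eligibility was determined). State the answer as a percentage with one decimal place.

Numerator = 368
Known eligible = 368 + 33 + 116 + 214 + 41 = 772
e = 772 / (772 + 120) = 772 / 892 = 0.8655
e × U = 0.8655 × 160 = 138.48
Denominator = 772 + 138.48 = 910.48
RR3 = 368 / 910.48 = 0.4042

40.4%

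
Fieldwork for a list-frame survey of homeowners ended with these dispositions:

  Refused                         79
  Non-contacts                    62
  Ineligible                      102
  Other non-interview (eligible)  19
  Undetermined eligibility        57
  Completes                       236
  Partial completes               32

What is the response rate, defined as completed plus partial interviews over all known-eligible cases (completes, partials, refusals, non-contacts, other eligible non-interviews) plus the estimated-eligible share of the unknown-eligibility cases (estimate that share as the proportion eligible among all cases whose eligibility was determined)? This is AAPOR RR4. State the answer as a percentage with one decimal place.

Numerator = 236 + 32 = 268
Determined eligible = 236 + 32 + 79 + 62 + 19 = 428
e = 428 / (428 + 102) = 428 / 530 = 0.8075
e × U = 0.8075 × 57 = 46.03
Base = 428 + 46.03 = 474.03
RR4 = 268 / 474.03 = 0.5654

56.5%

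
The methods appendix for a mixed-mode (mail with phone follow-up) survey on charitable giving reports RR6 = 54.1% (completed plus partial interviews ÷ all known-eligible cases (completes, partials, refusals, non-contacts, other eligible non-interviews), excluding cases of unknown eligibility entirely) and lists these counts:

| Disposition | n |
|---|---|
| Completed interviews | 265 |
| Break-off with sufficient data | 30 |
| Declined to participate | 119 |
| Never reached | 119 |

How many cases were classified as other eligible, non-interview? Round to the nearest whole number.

Num = 265 + 30 = 295
RR6 = 295 / D = 0.541
D = 295 / 0.541 = 545.3
Other denominator terms total 533
other eligible, non-interview = 545.3 − 533 ≈ 12

12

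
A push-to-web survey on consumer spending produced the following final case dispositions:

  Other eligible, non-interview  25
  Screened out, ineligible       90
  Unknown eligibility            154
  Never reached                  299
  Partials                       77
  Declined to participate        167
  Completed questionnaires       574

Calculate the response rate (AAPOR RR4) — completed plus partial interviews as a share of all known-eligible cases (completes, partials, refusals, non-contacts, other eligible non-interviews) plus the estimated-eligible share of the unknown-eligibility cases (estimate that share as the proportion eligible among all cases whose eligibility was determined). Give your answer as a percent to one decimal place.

50.7%

Num = 574 + 77 = 651
Eligible (known) = 574 + 77 + 167 + 299 + 25 = 1142
e = 1142 / (1142 + 90) = 1142 / 1232 = 0.9269
Estimated eligible among unknowns = 0.9269 × 154 = 142.74
Denom = 1142 + 142.74 = 1284.74
RR4 = 651 / 1284.74 = 0.5067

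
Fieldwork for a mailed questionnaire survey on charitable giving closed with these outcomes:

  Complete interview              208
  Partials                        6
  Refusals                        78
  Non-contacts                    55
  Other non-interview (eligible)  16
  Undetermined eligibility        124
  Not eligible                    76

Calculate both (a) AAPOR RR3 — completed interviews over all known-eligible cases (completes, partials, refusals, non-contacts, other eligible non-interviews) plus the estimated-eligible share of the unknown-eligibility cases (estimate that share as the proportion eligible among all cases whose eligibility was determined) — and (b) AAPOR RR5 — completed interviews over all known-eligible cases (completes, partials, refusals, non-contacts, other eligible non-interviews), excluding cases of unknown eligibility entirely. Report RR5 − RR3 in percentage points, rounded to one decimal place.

12.6

Numerator = 208
Eligible (known) = 208 + 6 + 78 + 55 + 16 = 363
e = 363 / (363 + 76) = 363 / 439 = 0.8269
Estimated eligible among unknowns = 0.8269 × 124 = 102.54
Denominator = 363 + 102.54 = 465.54
RR3 = 208 / 465.54 = 0.4468
Denominator = 208 + 6 + 78 + 55 + 16 = 363
RR5 = 208 / 363 = 0.5730
Difference = 57.30 − 44.68 = 12.62 percentage points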